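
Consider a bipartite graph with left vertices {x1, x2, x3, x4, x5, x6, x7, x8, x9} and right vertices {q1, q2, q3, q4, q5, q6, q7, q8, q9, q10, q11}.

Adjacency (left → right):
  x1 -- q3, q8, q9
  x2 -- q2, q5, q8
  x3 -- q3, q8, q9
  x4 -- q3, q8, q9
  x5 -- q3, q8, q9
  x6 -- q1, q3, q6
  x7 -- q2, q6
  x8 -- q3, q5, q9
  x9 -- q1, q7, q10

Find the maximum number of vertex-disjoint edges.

A valid assignment of size 8: x1→q3, x2→q2, x3→q9, x4→q8, x6→q1, x7→q6, x8→q5, x9→q7.
The set {x1, x3, x4, x5} has only 3 neighbours ({q3, q8, q9}), so by Hall's theorem at most 8 of the 9 left vertices can be matched.

8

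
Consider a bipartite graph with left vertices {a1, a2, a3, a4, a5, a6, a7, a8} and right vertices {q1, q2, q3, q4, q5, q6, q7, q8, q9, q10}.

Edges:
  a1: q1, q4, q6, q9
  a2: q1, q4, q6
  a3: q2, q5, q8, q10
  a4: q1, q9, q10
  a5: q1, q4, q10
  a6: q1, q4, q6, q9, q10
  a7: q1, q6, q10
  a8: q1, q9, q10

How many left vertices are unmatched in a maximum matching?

One maximum matching: a1→q6, a2→q1, a3→q8, a4→q10, a5→q4, a6→q9.
The set {a1, a2, a4, a5, a6, a7, a8} has only 5 neighbours ({q1, q10, q4, q6, q9}), so by Hall's theorem at most 6 of the 8 left vertices can be matched.
That matches 6 of the 8, leaving 2 unmatched; no matching can do better.

2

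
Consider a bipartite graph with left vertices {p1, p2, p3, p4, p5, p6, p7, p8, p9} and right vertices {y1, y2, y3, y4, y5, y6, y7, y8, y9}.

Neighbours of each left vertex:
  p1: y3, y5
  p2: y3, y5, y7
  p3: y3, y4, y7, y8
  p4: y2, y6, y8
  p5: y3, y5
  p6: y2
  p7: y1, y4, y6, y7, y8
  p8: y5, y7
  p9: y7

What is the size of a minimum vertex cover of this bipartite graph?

{p3, p4, p6, p7, y3, y5, y7} is a vertex cover of size 7: every edge has an endpoint in this set.
No smaller cover exists because p1–y5, p2–y7, p3–y4, p4–y8, p5–y3, p6–y2, p7–y6 is a matching of size 7, and a cover must include an endpoint of each of these disjoint edges (König's theorem).

7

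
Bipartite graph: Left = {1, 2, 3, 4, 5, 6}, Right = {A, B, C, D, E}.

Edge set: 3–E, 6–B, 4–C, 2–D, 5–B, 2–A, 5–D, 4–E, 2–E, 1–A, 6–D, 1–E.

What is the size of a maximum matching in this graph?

5

For example, pair 1–A, 2–D, 3–E, 4–C, 5–B.
The set {1, 2, 3, 5, 6} has only 4 neighbours ({A, B, D, E}), so by Hall's theorem at most 5 of the 6 left vertices can be matched.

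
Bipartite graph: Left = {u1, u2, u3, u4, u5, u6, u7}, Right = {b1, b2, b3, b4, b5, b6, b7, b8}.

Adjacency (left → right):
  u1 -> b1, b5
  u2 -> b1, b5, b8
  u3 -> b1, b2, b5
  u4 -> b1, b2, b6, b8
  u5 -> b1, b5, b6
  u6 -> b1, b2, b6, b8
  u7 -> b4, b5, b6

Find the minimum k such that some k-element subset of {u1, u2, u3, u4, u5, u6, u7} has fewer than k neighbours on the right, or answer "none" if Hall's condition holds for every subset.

Take S = {u1, u2, u3, u4, u5, u6}. Its neighbourhood is {b1, b2, b5, b6, b8}, so |N(S)| = 5 < |S| = 6.
Every subset of size less than 6 has at least as many neighbours as members, so 6 is the minimum.

6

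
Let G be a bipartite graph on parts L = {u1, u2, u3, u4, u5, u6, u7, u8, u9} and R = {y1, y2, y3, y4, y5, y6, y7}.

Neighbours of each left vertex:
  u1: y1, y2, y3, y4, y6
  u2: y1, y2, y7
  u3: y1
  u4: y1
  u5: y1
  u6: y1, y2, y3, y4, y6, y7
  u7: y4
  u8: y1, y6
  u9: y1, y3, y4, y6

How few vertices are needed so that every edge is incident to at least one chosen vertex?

{y1, y2, y3, y4, y6, y7} is a vertex cover of size 6: every edge has an endpoint in this set.
No smaller cover exists because u1–y3, u2–y2, u3–y1, u6–y7, u7–y4, u8–y6 is a matching of size 6, and a cover must include an endpoint of each of these disjoint edges (König's theorem).

6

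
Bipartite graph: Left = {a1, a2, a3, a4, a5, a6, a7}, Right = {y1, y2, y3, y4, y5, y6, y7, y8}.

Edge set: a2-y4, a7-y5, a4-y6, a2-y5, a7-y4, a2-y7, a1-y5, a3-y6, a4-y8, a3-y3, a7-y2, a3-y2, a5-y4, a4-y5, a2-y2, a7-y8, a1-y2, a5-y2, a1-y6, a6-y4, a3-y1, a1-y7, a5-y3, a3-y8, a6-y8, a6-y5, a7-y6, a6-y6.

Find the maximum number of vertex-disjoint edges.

One maximum matching: a1→y7, a2→y5, a3→y3, a4→y8, a5→y2, a6→y4, a7→y6.
All 7 left vertices are matched, so no larger matching exists.

7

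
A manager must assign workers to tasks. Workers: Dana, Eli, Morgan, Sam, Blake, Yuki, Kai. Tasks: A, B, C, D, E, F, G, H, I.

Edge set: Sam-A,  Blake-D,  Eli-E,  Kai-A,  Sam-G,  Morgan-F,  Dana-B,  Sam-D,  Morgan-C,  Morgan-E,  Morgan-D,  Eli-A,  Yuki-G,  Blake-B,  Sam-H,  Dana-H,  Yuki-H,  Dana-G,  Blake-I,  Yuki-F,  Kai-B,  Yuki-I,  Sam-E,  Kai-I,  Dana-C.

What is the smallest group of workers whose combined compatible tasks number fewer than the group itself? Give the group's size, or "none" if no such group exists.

A matching saturating every worker exists, for instance Dana→C, Eli→A, Morgan→E, Sam→G, Blake→B, Yuki→F, Kai→I.
By Hall's marriage theorem, this means |N(S)| ≥ |S| for every subset S, so no violating subset exists.

none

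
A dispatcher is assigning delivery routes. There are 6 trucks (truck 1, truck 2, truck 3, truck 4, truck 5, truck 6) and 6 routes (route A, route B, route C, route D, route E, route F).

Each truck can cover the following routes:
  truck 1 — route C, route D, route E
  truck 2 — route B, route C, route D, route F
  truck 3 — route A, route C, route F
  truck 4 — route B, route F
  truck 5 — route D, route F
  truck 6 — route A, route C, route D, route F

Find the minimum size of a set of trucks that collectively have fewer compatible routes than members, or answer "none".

none

A matching saturating every truck exists, for instance truck 1→route E, truck 2→route C, truck 3→route A, truck 4→route B, truck 5→route D, truck 6→route F.
By Hall's marriage theorem, this means |N(S)| ≥ |S| for every subset S, so no violating subset exists.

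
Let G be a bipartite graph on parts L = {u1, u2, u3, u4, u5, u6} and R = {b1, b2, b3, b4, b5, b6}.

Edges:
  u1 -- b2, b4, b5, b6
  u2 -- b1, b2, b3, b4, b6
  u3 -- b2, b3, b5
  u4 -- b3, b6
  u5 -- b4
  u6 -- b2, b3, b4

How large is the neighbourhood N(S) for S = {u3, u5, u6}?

The union of neighbours of {u3, u5, u6} is {b2, b3, b4, b5}, which has 4 elements.
Since |N(S)| = 4 ≥ |S| = 3, Hall's condition holds for this subset.

4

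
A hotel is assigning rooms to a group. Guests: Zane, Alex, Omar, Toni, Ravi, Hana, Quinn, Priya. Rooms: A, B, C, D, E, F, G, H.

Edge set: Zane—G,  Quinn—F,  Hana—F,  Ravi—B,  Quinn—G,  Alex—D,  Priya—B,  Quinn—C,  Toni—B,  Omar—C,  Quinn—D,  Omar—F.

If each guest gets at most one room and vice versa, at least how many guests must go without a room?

3

A valid assignment of size 5: Zane→G, Alex→D, Omar→C, Toni→B, Hana→F.
The set {Zane, Alex, Omar, Toni, Ravi, Hana, Quinn, Priya} has only 5 neighbours ({B, C, D, F, G}), so by Hall's theorem at most 5 of the 8 guests can be matched.
That matches 5 of the 8, leaving 3 unmatched; no matching can do better.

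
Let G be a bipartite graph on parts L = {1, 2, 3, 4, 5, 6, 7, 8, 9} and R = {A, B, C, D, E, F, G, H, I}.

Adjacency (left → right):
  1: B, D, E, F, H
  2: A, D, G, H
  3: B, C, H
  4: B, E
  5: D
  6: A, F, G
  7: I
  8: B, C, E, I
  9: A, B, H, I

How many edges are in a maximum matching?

9

One maximum matching: 1–F, 2–A, 3–H, 4–E, 5–D, 6–G, 7–I, 8–C, 9–B.
This saturates every left vertex, so 9 is the maximum.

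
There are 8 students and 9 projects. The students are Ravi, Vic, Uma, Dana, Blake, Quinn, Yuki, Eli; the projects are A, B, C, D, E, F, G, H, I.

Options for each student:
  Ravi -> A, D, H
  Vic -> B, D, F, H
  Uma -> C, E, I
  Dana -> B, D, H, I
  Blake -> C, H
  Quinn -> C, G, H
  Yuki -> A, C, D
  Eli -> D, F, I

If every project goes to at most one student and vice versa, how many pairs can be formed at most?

8

For example, pair Ravi→H, Vic→B, Uma→E, Dana→D, Blake→C, Quinn→G, Yuki→A, Eli→F.
This saturates every student, so 8 is the maximum.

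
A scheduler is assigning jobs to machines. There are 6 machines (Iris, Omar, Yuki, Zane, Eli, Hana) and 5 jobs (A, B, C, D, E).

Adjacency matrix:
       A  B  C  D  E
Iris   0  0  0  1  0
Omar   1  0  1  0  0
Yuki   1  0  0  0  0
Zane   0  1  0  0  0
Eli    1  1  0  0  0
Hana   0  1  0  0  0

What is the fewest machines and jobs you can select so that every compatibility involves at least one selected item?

4

{Iris, Omar, A, B} is a vertex cover of size 4: every edge has an endpoint in this set.
No smaller cover exists because Iris–D, Omar–C, Yuki–A, Zane–B is a matching of size 4, and a cover must include an endpoint of each of these disjoint edges (König's theorem).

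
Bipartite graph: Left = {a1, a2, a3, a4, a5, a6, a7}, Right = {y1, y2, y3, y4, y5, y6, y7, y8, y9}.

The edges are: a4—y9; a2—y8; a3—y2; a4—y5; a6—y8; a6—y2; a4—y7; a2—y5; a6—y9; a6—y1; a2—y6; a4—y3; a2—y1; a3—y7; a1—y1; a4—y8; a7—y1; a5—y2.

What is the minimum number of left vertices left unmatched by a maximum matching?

1

For example, pair a1-y1, a2-y6, a3-y7, a4-y3, a5-y2, a6-y8.
The set {a1, a7} has only 1 neighbour ({y1}), so by Hall's theorem at most 6 of the 7 left vertices can be matched.
That matches 6 of the 7, leaving 1 unmatched; no matching can do better.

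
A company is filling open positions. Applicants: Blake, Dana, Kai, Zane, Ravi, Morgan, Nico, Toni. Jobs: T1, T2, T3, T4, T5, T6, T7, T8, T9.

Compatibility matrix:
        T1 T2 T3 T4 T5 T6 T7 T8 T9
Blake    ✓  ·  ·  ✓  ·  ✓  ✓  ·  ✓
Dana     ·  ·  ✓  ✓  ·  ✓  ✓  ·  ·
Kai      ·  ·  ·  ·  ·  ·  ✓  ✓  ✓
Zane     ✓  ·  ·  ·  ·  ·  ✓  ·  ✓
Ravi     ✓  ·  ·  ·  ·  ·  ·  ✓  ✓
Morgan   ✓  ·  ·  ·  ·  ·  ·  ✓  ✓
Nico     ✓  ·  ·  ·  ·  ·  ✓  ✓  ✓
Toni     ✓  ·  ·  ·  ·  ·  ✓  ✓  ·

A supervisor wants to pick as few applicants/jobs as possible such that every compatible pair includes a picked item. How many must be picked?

The 6 edges Blake–T4, Dana–T6, Kai–T7, Zane–T1, Ravi–T8, Morgan–T9 form a matching, so any vertex cover needs at least 6 vertices (one per matched edge).
Conversely {Blake, Dana, T1, T7, T8, T9} meets every edge and has exactly 6 vertices, so 6 is optimal.

6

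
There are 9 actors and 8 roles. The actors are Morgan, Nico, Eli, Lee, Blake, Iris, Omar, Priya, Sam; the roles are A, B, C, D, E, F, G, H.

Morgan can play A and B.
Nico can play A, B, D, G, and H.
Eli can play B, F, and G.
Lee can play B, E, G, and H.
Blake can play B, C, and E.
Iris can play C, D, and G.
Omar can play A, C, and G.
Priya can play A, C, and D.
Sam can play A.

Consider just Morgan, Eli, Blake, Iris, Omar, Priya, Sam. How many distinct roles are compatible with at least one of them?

7

The union of neighbours of {Morgan, Eli, Blake, Iris, Omar, Priya, Sam} is {A, B, C, D, E, F, G}, which has 7 elements.
Since |N(S)| = 7 ≥ |S| = 7, Hall's condition holds for this subset.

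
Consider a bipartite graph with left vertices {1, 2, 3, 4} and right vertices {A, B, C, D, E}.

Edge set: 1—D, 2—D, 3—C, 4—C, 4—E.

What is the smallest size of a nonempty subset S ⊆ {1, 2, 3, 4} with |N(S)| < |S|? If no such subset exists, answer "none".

Take S = {1, 2}. Its neighbourhood is {D}, so |N(S)| = 1 < |S| = 2.
No single vertex violates Hall's condition since each has at least one neighbour, so 2 is the minimum.

2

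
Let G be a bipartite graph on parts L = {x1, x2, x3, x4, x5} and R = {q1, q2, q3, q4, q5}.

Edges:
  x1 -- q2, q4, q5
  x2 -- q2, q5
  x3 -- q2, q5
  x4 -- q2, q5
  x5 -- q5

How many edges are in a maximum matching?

3

One maximum matching: x1-q4, x2-q5, x3-q2.
The set {x2, x3, x4, x5} has only 2 neighbours ({q2, q5}), so by Hall's theorem at most 3 of the 5 left vertices can be matched.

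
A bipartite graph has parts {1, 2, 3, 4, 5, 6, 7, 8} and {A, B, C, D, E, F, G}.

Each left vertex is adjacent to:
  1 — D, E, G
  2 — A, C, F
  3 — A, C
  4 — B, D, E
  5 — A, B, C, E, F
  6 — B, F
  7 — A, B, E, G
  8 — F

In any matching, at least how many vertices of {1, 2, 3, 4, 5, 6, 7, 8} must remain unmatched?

1

For example, pair 1–G, 2–C, 3–A, 4–D, 5–E, 6–F, 7–B.
The set {1, 2, 3, 4, 5, 6, 7, 8} has only 7 neighbours ({A, B, C, D, E, F, G}), so by Hall's theorem at most 7 of the 8 left vertices can be matched.
That matches 7 of the 8, leaving 1 unmatched; no matching can do better.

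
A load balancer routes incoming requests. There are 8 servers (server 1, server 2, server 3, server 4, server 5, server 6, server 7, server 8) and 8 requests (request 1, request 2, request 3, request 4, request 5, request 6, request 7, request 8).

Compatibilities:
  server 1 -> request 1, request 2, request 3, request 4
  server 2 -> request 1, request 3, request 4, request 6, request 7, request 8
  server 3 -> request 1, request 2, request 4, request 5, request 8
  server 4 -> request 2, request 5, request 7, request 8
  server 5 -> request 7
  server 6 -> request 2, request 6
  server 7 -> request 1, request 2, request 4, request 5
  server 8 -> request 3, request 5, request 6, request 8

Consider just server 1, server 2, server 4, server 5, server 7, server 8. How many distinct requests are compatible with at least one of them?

8

The union of neighbours of {server 1, server 2, server 4, server 5, server 7, server 8} is {request 1, request 2, request 3, request 4, request 5, request 6, request 7, request 8}, which has 8 elements.
Since |N(S)| = 8 ≥ |S| = 6, Hall's condition holds for this subset.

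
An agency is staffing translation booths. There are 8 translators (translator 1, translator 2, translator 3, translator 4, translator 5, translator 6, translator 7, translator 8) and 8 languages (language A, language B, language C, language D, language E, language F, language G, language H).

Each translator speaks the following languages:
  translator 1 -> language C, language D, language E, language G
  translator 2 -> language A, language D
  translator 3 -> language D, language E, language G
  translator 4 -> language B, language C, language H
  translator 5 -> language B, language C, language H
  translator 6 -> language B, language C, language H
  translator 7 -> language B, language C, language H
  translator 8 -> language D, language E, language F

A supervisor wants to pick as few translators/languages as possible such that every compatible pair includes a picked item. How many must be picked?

{translator 1, translator 2, translator 3, translator 8, language B, language C, language H} is a vertex cover of size 7: every edge has an endpoint in this set.
No smaller cover exists because translator 1–language D, translator 2–language A, translator 3–language G, translator 4–language C, translator 5–language H, translator 6–language B, translator 8–language F is a matching of size 7, and a cover must include an endpoint of each of these disjoint edges (König's theorem).

7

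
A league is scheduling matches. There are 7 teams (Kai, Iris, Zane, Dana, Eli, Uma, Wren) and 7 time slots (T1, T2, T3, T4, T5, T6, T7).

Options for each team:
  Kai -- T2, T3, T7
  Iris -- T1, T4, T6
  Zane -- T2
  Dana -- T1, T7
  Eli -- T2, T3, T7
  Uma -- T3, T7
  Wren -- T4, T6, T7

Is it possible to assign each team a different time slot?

No

The set {Kai, Zane, Eli, Uma} has only 3 neighbours ({T2, T3, T7}), so by Hall's theorem at most 6 of the 7 teams can be matched.
Hence no matching covers every team.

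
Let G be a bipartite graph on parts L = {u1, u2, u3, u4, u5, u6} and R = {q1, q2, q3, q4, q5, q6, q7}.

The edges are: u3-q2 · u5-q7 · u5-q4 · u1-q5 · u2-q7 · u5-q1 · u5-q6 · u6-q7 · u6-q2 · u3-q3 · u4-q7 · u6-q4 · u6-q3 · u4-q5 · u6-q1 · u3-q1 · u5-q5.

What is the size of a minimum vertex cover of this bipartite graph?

5

A maximum matching has 5 edges (e.g. u1–q5, u2–q7, u3–q2, u5–q6, u6–q4).
By König's theorem the minimum vertex cover has the same size. One such cover is {u3, u5, u6, q5, q7}.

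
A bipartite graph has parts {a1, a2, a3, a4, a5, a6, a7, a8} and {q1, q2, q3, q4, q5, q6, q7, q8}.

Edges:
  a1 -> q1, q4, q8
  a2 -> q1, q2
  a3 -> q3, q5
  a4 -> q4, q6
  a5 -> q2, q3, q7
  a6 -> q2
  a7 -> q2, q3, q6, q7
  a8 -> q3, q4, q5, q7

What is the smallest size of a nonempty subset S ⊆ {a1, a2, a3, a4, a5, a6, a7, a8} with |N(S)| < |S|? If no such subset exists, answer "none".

none

A matching saturating every left vertex exists, for instance a1→q8, a2→q1, a3→q5, a4→q6, a5→q3, a6→q2, a7→q7, a8→q4.
By Hall's marriage theorem, this means |N(S)| ≥ |S| for every subset S, so no violating subset exists.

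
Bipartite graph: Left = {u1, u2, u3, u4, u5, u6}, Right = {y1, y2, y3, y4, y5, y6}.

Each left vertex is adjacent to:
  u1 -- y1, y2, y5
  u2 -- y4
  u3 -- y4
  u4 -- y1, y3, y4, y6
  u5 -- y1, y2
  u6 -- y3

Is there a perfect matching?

The set {u2, u3} has only 1 neighbour ({y4}), so by Hall's theorem at most 5 of the 6 left vertices can be matched.
Hence no matching covers every left vertex.

No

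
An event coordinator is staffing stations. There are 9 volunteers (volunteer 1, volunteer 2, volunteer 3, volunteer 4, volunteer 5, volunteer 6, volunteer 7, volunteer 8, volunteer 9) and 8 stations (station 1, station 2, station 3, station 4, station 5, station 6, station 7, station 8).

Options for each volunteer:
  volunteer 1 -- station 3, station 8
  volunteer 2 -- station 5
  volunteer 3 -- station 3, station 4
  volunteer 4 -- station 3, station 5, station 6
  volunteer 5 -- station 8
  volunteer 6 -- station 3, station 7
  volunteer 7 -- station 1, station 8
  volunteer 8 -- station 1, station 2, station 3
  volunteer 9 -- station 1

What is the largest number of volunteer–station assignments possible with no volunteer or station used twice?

One maximum matching: volunteer 1-station 3, volunteer 2-station 5, volunteer 3-station 4, volunteer 4-station 6, volunteer 5-station 8, volunteer 6-station 7, volunteer 7-station 1, volunteer 8-station 2.
The set {volunteer 5, volunteer 7, volunteer 9} has only 2 neighbours ({station 1, station 8}), so by Hall's theorem at most 8 of the 9 volunteers can be matched.

8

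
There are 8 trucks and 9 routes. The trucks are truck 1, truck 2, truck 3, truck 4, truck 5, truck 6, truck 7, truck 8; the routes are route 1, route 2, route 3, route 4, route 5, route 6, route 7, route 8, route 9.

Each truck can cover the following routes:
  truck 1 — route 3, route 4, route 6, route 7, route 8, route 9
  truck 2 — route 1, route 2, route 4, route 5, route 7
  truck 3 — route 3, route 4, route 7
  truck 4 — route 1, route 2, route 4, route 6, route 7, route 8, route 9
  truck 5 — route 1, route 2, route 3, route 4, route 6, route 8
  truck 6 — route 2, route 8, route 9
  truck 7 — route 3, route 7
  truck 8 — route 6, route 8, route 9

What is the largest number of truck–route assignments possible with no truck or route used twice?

One maximum matching: truck 1-route 8, truck 2-route 5, truck 3-route 7, truck 4-route 4, truck 5-route 1, truck 6-route 2, truck 7-route 3, truck 8-route 9.
This saturates every truck, so 8 is the maximum.

8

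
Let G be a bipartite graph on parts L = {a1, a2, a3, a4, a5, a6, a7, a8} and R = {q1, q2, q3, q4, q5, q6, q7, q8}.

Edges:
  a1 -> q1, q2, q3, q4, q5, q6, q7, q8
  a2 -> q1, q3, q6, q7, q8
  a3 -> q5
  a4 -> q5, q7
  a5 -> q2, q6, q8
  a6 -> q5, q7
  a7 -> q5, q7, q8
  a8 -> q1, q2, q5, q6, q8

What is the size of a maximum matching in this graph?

7

For example, pair a1-q4, a2-q1, a3-q5, a4-q7, a5-q2, a7-q8, a8-q6.
The set {a3, a4, a6} has only 2 neighbours ({q5, q7}), so by Hall's theorem at most 7 of the 8 left vertices can be matched.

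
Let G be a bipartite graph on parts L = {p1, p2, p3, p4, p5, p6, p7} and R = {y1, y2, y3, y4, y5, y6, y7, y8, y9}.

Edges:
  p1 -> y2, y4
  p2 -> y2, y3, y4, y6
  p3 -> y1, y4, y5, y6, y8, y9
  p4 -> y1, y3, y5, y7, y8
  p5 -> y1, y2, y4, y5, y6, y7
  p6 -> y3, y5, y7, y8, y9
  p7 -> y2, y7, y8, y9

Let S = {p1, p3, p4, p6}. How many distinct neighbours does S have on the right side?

9

The union of neighbours of {p1, p3, p4, p6} is {y1, y2, y3, y4, y5, y6, y7, y8, y9}, which has 9 elements.
Since |N(S)| = 9 ≥ |S| = 4, Hall's condition holds for this subset.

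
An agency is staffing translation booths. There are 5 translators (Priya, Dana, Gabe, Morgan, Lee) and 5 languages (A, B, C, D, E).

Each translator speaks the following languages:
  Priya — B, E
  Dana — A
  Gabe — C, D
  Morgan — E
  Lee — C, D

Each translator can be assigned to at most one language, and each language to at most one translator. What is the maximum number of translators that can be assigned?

For example, pair Priya-B, Dana-A, Gabe-D, Morgan-E, Lee-C.
This saturates every translator, so 5 is the maximum.

5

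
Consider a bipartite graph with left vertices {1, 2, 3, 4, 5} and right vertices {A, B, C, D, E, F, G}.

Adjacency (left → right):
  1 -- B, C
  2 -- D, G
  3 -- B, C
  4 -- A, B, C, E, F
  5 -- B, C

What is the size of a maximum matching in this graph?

A valid assignment of size 4: 1–C, 2–G, 3–B, 4–A.
The set {1, 3, 5} has only 2 neighbours ({B, C}), so by Hall's theorem at most 4 of the 5 left vertices can be matched.

4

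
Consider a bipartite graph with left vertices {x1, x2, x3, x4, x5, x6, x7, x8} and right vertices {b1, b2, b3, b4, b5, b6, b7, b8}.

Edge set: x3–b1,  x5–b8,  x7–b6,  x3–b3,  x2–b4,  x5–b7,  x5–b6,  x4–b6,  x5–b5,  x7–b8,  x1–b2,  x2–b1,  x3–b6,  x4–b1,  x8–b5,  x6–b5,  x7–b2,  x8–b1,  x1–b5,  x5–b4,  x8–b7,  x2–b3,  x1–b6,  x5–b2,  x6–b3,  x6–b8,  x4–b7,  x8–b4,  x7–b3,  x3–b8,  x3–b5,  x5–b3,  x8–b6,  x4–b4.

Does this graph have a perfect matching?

Yes

For example, pair x1–b6, x2–b3, x3–b1, x4–b4, x5–b5, x6–b8, x7–b2, x8–b7.
Every left vertex is matched, so this is a perfect matching.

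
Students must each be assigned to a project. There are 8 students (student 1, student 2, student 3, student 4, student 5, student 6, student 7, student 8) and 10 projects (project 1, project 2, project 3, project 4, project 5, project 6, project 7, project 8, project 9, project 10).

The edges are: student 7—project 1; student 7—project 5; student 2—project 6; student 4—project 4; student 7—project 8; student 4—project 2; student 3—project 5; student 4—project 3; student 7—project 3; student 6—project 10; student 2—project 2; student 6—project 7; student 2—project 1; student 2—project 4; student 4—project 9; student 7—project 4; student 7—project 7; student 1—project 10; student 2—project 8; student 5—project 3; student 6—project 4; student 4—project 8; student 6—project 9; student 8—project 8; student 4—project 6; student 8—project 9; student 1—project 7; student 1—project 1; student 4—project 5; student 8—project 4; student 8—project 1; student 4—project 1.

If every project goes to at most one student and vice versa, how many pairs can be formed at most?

For example, pair student 1–project 1, student 2–project 6, student 3–project 5, student 4–project 2, student 5–project 3, student 6–project 4, student 7–project 7, student 8–project 9.
This saturates every student, so 8 is the maximum.

8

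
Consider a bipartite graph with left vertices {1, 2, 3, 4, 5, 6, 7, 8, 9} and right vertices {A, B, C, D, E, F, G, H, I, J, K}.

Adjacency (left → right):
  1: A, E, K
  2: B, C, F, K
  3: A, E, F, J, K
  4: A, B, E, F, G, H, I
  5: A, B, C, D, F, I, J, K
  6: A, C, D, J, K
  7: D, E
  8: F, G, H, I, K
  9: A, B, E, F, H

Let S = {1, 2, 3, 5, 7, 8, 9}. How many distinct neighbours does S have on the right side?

11

The union of neighbours of {1, 2, 3, 5, 7, 8, 9} is {A, B, C, D, E, F, G, H, I, J, K}, which has 11 elements.
Since |N(S)| = 11 ≥ |S| = 7, Hall's condition holds for this subset.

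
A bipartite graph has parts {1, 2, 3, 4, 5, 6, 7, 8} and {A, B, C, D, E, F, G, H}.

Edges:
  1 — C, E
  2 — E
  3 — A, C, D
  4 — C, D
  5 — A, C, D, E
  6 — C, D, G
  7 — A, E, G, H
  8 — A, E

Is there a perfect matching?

No

The set {1, 2, 3, 4, 5, 8} has only 4 neighbours ({A, C, D, E}), so by Hall's theorem at most 6 of the 8 left vertices can be matched.
Hence no matching covers every left vertex.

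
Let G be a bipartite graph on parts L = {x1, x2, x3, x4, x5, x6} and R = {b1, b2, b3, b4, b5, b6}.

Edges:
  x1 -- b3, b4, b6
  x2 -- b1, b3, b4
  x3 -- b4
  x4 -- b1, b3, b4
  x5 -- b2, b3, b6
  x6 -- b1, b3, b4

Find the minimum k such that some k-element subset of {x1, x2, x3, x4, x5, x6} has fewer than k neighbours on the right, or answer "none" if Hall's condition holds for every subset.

4

Take S = {x2, x3, x4, x6}. Its neighbourhood is {b1, b3, b4}, so |N(S)| = 3 < |S| = 4.
Every subset of size less than 4 has at least as many neighbours as members, so 4 is the minimum.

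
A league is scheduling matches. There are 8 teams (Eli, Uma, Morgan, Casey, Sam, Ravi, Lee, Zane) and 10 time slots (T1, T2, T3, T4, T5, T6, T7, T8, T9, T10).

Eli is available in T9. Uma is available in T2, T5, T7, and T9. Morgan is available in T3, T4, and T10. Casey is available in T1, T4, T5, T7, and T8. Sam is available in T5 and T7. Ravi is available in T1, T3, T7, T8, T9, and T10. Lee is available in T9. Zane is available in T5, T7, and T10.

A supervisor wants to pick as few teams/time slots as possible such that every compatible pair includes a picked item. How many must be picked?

{Uma, Morgan, Casey, Sam, Ravi, Zane, T9} is a vertex cover of size 7: every edge has an endpoint in this set.
No smaller cover exists because Eli–T9, Uma–T2, Morgan–T3, Casey–T4, Sam–T5, Ravi–T7, Zane–T10 is a matching of size 7, and a cover must include an endpoint of each of these disjoint edges (König's theorem).

7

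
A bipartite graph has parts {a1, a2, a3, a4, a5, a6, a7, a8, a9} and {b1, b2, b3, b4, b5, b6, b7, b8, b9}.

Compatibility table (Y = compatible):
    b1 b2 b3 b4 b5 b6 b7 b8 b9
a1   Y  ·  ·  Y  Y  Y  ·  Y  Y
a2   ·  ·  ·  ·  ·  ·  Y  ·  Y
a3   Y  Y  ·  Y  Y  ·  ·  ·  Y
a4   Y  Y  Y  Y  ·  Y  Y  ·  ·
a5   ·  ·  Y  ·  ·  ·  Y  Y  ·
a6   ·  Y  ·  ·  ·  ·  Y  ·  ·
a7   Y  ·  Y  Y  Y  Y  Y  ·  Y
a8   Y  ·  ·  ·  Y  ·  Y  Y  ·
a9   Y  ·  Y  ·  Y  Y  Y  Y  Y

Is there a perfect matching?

A valid assignment of size 9: a1-b4, a2-b9, a3-b5, a4-b1, a5-b3, a6-b2, a7-b6, a8-b8, a9-b7.
All 9 left vertices are covered.

Yes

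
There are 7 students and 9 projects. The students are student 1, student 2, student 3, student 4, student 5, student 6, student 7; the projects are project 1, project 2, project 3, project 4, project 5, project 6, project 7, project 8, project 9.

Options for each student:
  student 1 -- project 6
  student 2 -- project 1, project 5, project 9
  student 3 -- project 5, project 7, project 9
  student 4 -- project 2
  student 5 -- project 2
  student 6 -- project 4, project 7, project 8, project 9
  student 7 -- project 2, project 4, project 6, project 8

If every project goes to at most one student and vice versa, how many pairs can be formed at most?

One maximum matching: student 1→project 6, student 2→project 1, student 3→project 7, student 4→project 2, student 6→project 9, student 7→project 4.
The set {student 4, student 5} has only 1 neighbour ({project 2}), so by Hall's theorem at most 6 of the 7 students can be matched.

6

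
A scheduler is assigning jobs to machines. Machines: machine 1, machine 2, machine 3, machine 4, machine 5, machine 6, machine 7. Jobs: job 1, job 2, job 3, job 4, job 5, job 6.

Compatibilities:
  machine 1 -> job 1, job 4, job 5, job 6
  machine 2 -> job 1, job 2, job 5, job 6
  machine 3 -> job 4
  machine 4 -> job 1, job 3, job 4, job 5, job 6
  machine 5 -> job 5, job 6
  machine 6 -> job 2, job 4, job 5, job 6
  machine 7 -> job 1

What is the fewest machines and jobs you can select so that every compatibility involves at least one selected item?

The 6 edges machine 1–job 6, machine 2–job 1, machine 3–job 4, machine 4–job 3, machine 5–job 5, machine 6–job 2 form a matching, so any vertex cover needs at least 6 vertices (one per matched edge).
Conversely {machine 4, job 1, job 2, job 4, job 5, job 6} meets every edge and has exactly 6 vertices, so 6 is optimal.

6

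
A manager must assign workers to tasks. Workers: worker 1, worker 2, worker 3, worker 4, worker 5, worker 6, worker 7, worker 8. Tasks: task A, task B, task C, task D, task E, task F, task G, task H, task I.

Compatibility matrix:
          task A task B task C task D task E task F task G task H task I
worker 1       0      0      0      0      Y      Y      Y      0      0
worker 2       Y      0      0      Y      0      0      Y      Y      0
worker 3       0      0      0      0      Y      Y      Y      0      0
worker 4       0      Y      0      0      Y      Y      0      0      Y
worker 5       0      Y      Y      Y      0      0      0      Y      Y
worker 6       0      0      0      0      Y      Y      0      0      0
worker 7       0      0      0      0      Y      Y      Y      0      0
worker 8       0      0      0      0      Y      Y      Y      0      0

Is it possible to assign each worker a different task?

No

The set {worker 1, worker 3, worker 6, worker 7, worker 8} has only 3 neighbours ({task E, task F, task G}), so by Hall's theorem at most 6 of the 8 workers can be matched.
Hence no matching covers every worker.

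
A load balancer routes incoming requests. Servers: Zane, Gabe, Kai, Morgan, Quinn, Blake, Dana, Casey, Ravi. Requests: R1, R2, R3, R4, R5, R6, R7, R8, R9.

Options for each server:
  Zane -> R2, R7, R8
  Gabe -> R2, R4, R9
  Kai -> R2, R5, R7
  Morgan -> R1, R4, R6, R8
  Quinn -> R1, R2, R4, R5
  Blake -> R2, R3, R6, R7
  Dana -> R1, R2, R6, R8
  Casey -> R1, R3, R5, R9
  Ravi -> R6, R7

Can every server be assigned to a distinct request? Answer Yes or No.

Yes

A valid assignment of size 9: Zane–R8, Gabe–R9, Kai–R2, Morgan–R4, Quinn–R5, Blake–R6, Dana–R1, Casey–R3, Ravi–R7.
Every server is matched, so this is a perfect matching.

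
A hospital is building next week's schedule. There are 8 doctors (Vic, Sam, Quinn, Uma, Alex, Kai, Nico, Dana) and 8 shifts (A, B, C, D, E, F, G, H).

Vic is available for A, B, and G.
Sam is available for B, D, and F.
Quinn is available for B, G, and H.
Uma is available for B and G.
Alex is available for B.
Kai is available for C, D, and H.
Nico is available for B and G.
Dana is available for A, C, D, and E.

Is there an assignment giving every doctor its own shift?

The set {Uma, Alex, Nico} has only 2 neighbours ({B, G}), so by Hall's theorem at most 7 of the 8 doctors can be matched.
Hence no matching covers every doctor.

No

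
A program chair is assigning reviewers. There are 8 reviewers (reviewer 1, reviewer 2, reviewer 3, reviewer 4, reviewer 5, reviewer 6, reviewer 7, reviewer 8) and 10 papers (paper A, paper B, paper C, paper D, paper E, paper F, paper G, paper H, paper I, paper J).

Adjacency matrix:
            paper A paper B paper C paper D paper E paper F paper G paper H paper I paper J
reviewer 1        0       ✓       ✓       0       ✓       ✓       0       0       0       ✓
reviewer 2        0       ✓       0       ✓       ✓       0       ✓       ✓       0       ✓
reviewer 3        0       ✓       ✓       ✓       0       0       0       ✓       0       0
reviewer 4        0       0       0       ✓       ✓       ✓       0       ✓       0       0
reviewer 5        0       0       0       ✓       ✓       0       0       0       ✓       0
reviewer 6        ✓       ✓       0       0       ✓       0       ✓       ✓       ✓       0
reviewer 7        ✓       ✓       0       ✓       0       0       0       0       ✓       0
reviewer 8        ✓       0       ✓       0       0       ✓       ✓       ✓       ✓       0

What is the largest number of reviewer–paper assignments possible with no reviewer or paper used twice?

8

One maximum matching: reviewer 1–paper C, reviewer 2–paper J, reviewer 3–paper B, reviewer 4–paper F, reviewer 5–paper E, reviewer 6–paper G, reviewer 7–paper D, reviewer 8–paper I.
This saturates every reviewer, so 8 is the maximum.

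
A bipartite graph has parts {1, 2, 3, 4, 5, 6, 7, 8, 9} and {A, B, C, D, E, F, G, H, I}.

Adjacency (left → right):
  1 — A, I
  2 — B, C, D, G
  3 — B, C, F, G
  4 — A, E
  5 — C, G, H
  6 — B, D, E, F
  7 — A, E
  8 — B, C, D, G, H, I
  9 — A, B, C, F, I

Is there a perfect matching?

Yes

A valid assignment of size 9: 1→I, 2→G, 3→F, 4→A, 5→C, 6→D, 7→E, 8→H, 9→B.
All 9 left vertices are covered.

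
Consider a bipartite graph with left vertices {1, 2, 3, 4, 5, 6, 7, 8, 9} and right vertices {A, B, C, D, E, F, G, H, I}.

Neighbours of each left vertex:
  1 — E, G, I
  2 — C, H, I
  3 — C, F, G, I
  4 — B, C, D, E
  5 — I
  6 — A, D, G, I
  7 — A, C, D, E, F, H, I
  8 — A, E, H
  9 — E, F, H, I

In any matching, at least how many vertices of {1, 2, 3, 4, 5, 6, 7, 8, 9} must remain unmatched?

For example, pair 1–G, 2–C, 3–F, 4–B, 5–I, 6–D, 7–A, 8–E, 9–H.
All 9 left vertices are matched, so no larger matching exists.
That matches 9 of the 9, leaving 0 unmatched; no matching can do better.

0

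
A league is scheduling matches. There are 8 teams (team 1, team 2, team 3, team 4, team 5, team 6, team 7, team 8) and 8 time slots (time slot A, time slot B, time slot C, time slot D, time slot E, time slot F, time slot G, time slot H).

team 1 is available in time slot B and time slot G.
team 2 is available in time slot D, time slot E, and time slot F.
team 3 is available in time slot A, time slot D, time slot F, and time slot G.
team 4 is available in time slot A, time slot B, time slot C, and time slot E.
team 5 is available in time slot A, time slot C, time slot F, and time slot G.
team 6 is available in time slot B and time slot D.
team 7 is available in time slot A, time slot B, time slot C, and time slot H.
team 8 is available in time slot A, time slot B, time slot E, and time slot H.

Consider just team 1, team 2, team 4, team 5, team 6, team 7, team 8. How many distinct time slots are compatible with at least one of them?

8

The union of neighbours of {team 1, team 2, team 4, team 5, team 6, team 7, team 8} is {time slot A, time slot B, time slot C, time slot D, time slot E, time slot F, time slot G, time slot H}, which has 8 elements.
Since |N(S)| = 8 ≥ |S| = 7, Hall's condition holds for this subset.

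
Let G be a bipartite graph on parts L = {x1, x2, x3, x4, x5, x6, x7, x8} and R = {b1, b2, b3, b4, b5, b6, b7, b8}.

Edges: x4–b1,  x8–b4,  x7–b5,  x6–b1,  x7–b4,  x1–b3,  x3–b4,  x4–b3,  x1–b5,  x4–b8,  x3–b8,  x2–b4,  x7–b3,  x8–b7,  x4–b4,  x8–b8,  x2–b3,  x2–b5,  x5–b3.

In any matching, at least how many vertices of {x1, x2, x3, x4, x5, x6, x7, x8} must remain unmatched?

One maximum matching: x1–b5, x2–b4, x3–b8, x4–b1, x5–b3, x8–b7.
The set {x1, x2, x3, x4, x5, x6, x7} has only 5 neighbours ({b1, b3, b4, b5, b8}), so by Hall's theorem at most 6 of the 8 left vertices can be matched.
That matches 6 of the 8, leaving 2 unmatched; no matching can do better.

2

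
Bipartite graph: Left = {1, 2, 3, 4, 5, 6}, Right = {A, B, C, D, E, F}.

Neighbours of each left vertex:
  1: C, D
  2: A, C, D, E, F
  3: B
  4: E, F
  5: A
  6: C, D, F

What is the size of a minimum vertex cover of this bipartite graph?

{1, 2, 3, 4, 5, 6} is a vertex cover of size 6: every edge has an endpoint in this set.
No smaller cover exists because 1–C, 2–D, 3–B, 4–E, 5–A, 6–F is a matching of size 6, and a cover must include an endpoint of each of these disjoint edges (König's theorem).

6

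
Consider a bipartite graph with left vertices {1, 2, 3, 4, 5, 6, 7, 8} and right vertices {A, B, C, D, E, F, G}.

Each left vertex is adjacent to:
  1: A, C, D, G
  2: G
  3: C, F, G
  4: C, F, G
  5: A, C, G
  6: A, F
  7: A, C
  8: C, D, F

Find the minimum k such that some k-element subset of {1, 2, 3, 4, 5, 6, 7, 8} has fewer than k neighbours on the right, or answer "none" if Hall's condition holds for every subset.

5

Take S = {2, 3, 4, 5, 6}. Its neighbourhood is {A, C, F, G}, so |N(S)| = 4 < |S| = 5.
Every subset of size less than 5 has at least as many neighbours as members, so 5 is the minimum.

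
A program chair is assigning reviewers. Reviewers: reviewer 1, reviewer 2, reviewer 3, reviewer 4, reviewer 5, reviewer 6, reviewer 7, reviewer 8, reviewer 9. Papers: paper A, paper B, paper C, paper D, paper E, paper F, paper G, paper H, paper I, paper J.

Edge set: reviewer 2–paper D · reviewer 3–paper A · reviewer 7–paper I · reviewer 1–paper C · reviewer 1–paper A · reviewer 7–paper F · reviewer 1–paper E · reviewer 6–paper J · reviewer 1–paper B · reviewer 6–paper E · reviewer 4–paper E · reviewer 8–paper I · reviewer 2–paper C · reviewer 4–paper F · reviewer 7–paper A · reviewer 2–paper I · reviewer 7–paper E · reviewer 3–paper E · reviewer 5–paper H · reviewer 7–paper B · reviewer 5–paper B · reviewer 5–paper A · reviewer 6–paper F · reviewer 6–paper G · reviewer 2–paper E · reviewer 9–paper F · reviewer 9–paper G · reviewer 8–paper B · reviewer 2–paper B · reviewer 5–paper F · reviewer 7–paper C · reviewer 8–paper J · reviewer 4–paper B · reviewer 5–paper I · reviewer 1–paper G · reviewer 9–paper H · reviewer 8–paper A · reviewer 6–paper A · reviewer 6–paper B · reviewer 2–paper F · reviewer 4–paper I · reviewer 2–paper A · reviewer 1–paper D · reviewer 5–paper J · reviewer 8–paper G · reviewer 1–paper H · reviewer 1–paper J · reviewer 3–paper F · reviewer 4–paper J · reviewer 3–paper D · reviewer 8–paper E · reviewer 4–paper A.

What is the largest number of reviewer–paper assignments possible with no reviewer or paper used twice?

A valid assignment of size 9: reviewer 1-paper G, reviewer 2-paper D, reviewer 3-paper A, reviewer 4-paper E, reviewer 5-paper I, reviewer 6-paper J, reviewer 7-paper C, reviewer 8-paper B, reviewer 9-paper F.
All 9 reviewers are matched, so no larger matching exists.

9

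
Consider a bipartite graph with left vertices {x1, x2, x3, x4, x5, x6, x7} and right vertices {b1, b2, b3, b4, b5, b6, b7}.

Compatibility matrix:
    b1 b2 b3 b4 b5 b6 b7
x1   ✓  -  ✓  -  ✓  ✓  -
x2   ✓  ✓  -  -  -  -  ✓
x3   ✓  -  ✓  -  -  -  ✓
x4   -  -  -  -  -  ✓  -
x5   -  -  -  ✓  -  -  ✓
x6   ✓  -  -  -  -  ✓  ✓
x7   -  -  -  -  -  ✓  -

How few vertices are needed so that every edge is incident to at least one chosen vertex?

A maximum matching has 6 edges (e.g. x1–b5, x2–b2, x3–b3, x4–b6, x5–b4, x6–b7).
By König's theorem the minimum vertex cover has the same size. One such cover is {x1, x2, x3, x5, x6, b6}.

6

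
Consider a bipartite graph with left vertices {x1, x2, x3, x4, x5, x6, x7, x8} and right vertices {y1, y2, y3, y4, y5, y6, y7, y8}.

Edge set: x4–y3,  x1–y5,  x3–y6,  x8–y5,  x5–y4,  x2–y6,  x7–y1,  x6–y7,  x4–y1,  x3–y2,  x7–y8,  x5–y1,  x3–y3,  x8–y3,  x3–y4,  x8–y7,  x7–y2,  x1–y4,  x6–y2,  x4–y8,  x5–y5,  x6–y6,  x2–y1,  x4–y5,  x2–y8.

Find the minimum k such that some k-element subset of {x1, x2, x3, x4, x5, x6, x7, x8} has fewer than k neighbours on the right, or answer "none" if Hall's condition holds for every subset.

none

A matching saturating every left vertex exists, for instance x1→y5, x2→y8, x3→y6, x4→y1, x5→y4, x6→y7, x7→y2, x8→y3.
By Hall's marriage theorem, this means |N(S)| ≥ |S| for every subset S, so no violating subset exists.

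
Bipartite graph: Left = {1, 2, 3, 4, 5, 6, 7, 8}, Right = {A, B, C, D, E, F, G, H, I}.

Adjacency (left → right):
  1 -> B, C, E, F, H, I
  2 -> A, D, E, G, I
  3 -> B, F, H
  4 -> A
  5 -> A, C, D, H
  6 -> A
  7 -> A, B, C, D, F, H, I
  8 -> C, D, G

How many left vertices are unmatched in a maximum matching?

One maximum matching: 1-H, 2-E, 3-F, 4-A, 5-C, 7-B, 8-G.
The set {4, 6} has only 1 neighbour ({A}), so by Hall's theorem at most 7 of the 8 left vertices can be matched.
That matches 7 of the 8, leaving 1 unmatched; no matching can do better.

1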